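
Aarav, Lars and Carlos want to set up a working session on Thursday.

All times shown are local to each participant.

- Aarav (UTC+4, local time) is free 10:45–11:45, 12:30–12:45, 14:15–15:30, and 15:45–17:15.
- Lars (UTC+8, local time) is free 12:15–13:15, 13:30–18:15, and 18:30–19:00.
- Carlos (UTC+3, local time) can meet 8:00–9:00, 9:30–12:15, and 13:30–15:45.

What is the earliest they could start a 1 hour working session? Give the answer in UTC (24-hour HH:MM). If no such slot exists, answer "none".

06:45

Aarav → UTC: 06:45–07:45, 08:30–08:45, 10:15–11:30, 11:45–13:15.
Lars → UTC: 04:15–05:15, 05:30–10:15, 10:30–11:00.
Carlos → UTC: 05:00–06:00, 06:30–09:15, 10:30–12:45.
Aarav ∩ Lars: 06:45–07:45, 08:30–08:45, 10:30–11:00.
Aarav ∩ Lars ∩ Carlos: 06:45–07:45, 08:30–08:45, 10:30–11:00.
Windows ≥ 60 min: 06:45–07:45.
Earliest such window starts at 06:45.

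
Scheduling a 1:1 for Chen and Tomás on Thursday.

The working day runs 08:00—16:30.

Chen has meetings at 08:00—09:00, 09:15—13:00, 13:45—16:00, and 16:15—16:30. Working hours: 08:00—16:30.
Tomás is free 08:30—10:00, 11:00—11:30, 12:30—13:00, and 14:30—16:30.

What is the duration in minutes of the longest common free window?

Chen free within 08:00–16:30: 09:00–09:15, 13:00–13:45, 16:00–16:15.
Chen ∩ Tomás: 09:00–09:15, 16:00–16:15.
Common window lengths: 15, 15 min; longest is 15.

15 minutes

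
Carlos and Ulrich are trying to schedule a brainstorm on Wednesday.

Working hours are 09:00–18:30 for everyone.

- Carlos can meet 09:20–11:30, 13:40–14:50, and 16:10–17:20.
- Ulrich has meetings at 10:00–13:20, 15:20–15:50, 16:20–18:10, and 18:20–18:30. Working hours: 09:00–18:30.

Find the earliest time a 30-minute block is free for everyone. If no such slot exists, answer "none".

09:20

Ulrich free within 09:00–18:30: 09:00–10:00, 13:20–15:20, 15:50–16:20, 18:10–18:20.
Carlos ∩ Ulrich: 09:20–10:00, 13:40–14:50, 16:10–16:20.
Windows ≥ 30 min: 09:20–10:00, 13:40–14:50.
Earliest such window starts at 09:20.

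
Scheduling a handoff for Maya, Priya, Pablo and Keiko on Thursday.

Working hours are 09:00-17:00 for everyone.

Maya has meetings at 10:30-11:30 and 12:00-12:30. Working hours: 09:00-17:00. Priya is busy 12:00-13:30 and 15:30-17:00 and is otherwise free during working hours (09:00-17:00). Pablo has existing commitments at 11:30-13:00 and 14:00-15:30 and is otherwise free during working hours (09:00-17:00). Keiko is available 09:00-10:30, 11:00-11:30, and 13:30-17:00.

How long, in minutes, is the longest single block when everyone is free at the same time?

Maya free within 09:00–17:00: 09:00–10:30, 11:30–12:00, 12:30–17:00.
Priya free within 09:00–17:00: 09:00–12:00, 13:30–15:30.
Pablo free within 09:00–17:00: 09:00–11:30, 13:00–14:00, 15:30–17:00.
Maya ∩ Priya: 09:00–10:30, 11:30–12:00, 13:30–15:30.
Maya ∩ Priya ∩ Pablo: 09:00–10:30, 13:30–14:00.
Maya ∩ Priya ∩ Pablo ∩ Keiko: 09:00–10:30, 13:30–14:00.
Common window lengths: 90, 30 min; longest is 90.

90 minutes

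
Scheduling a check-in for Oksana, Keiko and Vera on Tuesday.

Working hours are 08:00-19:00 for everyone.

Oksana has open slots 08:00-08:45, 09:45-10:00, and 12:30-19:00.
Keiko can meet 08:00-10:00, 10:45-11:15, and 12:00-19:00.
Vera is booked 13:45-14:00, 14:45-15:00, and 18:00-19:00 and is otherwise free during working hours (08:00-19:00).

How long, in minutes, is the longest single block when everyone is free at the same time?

180 minutes

Vera free within 08:00–19:00: 08:00–13:45, 14:00–14:45, 15:00–18:00.
Oksana ∩ Keiko: 08:00–08:45, 09:45–10:00, 12:30–19:00.
Oksana ∩ Keiko ∩ Vera: 08:00–08:45, 09:45–10:00, 12:30–13:45, 14:00–14:45, 15:00–18:00.
Common window lengths: 45, 15, 75, 45, 180 min; longest is 180.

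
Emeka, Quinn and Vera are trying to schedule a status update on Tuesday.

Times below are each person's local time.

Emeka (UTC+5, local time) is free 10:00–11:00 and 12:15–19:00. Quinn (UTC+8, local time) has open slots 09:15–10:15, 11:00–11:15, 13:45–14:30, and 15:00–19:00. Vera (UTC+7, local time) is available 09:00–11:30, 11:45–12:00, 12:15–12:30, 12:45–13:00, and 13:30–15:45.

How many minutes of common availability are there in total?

105 minutes

Emeka → UTC: 05:00–06:00, 07:15–14:00.
Quinn → UTC: 01:15–02:15, 03:00–03:15, 05:45–06:30, 07:00–11:00.
Vera → UTC: 02:00–04:30, 04:45–05:00, 05:15–05:30, 05:45–06:00, 06:30–08:45.
Emeka ∩ Quinn: 05:45–06:00, 07:15–11:00.
Emeka ∩ Quinn ∩ Vera: 05:45–06:00, 07:15–08:45.
Total common minutes: 15 + 90 = 105.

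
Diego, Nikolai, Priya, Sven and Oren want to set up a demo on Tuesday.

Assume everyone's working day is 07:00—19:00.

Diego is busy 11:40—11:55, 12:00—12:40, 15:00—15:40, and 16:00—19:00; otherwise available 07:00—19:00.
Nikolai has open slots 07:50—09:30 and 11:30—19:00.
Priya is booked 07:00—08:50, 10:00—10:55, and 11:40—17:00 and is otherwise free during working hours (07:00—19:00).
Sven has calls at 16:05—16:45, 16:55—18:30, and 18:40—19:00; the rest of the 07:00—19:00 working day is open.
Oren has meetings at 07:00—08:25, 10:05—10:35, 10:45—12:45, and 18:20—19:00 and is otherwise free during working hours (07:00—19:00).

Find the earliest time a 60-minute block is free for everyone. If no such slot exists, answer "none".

none

Diego free within 07:00–19:00: 07:00–11:40, 11:55–12:00, 12:40–15:00, 15:40–16:00.
Priya free within 07:00–19:00: 08:50–10:00, 10:55–11:40, 17:00–19:00.
Sven free within 07:00–19:00: 07:00–16:05, 16:45–16:55, 18:30–18:40.
Oren free within 07:00–19:00: 08:25–10:05, 10:35–10:45, 12:45–18:20.
Diego ∩ Nikolai: 07:50–09:30, 11:30–11:40, 11:55–12:00, 12:40–15:00, 15:40–16:00.
Diego ∩ Nikolai ∩ Priya: 08:50–09:30, 11:30–11:40.
Diego ∩ Nikolai ∩ Priya ∩ Sven: 08:50–09:30, 11:30–11:40.
Diego ∩ Nikolai ∩ Priya ∩ Sven ∩ Oren: 08:50–09:30.
Windows ≥ 60 min: (none).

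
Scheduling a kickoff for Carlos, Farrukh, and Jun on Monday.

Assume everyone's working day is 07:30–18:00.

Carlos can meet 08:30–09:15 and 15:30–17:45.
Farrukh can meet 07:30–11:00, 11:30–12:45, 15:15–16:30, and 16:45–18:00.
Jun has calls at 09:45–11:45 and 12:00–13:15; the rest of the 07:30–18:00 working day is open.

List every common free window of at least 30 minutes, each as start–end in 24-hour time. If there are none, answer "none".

08:30–09:15, 15:30–16:30, 16:45–17:45

Jun free within 07:30–18:00: 07:30–09:45, 11:45–12:00, 13:15–18:00.
Carlos ∩ Farrukh: 08:30–09:15, 15:30–16:30, 16:45–17:45.
Carlos ∩ Farrukh ∩ Jun: 08:30–09:15, 15:30–16:30, 16:45–17:45.
Windows ≥ 30 min: 08:30–09:15, 15:30–16:30, 16:45–17:45.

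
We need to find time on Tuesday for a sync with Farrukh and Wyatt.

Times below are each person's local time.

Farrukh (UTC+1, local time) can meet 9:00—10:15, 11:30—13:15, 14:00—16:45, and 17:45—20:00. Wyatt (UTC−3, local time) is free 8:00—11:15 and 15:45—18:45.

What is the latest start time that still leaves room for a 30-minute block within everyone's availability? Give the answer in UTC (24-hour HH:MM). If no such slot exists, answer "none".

Farrukh → UTC: 08:00–09:15, 10:30–12:15, 13:00–15:45, 16:45–19:00.
Wyatt → UTC: 11:00–14:15, 18:45–21:45.
Farrukh ∩ Wyatt: 11:00–12:15, 13:00–14:15, 18:45–19:00.
Windows ≥ 30 min: 11:00–12:15, 13:00–14:15.
Latest start in the last window 13:00–14:15 is 14:15 − 30 min = 13:45.

13:45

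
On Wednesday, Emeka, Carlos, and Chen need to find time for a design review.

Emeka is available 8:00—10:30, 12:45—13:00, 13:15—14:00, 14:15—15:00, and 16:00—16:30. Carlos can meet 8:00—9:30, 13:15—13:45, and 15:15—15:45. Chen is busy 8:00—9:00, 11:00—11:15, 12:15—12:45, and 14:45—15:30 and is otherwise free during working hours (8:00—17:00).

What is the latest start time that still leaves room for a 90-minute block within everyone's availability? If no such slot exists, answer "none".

Chen free within 08:00–17:00: 09:00–11:00, 11:15–12:15, 12:45–14:45, 15:30–17:00.
Emeka ∩ Carlos: 08:00–09:30, 13:15–13:45.
Emeka ∩ Carlos ∩ Chen: 09:00–09:30, 13:15–13:45.
Windows ≥ 90 min: (none).

none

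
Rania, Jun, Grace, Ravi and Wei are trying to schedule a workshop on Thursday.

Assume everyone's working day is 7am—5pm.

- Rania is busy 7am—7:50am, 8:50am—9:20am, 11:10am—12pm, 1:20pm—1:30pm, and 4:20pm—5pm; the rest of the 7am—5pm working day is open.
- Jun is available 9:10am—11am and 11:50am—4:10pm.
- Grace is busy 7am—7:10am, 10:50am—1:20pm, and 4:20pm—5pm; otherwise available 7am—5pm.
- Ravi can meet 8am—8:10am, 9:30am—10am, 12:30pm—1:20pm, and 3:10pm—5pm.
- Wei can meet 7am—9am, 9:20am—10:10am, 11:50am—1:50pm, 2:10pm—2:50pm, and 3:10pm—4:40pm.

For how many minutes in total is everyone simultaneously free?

Rania free within 07:00–17:00: 07:50–08:50, 09:20–11:10, 12:00–13:20, 13:30–16:20.
Grace free within 07:00–17:00: 07:10–10:50, 13:20–16:20.
Rania ∩ Jun: 09:20–11:00, 12:00–13:20, 13:30–16:10.
Rania ∩ Jun ∩ Grace: 09:20–10:50, 13:30–16:10.
Rania ∩ Jun ∩ Grace ∩ Ravi: 09:30–10:00, 15:10–16:10.
Rania ∩ Jun ∩ Grace ∩ Ravi ∩ Wei: 09:30–10:00, 15:10–16:10.
Total common minutes: 30 + 60 = 90.

90 minutes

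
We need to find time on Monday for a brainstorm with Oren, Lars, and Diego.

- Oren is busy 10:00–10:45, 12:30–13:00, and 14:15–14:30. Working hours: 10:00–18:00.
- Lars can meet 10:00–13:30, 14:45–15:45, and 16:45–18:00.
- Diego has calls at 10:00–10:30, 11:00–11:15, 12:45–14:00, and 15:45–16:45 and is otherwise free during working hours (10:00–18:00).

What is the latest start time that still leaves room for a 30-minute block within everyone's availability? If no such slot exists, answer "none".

Oren free within 10:00–18:00: 10:45–12:30, 13:00–14:15, 14:30–18:00.
Diego free within 10:00–18:00: 10:30–11:00, 11:15–12:45, 14:00–15:45, 16:45–18:00.
Oren ∩ Lars: 10:45–12:30, 13:00–13:30, 14:45–15:45, 16:45–18:00.
Oren ∩ Lars ∩ Diego: 10:45–11:00, 11:15–12:30, 14:45–15:45, 16:45–18:00.
Windows ≥ 30 min: 11:15–12:30, 14:45–15:45, 16:45–18:00.
Latest start in the last window 16:45–18:00 is 18:00 − 30 min = 17:30.

17:30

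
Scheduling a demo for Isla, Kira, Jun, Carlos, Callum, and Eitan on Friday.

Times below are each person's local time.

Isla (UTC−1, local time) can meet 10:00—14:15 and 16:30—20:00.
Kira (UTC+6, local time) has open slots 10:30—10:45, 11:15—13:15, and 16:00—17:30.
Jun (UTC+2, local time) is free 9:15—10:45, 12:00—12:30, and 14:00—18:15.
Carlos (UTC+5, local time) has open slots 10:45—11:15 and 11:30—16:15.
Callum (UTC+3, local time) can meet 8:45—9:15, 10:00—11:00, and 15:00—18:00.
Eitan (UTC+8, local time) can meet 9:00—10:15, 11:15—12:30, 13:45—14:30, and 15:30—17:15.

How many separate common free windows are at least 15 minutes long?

0

Isla → UTC: 11:00–15:15, 17:30–21:00.
Kira → UTC: 04:30–04:45, 05:15–07:15, 10:00–11:30.
Jun → UTC: 07:15–08:45, 10:00–10:30, 12:00–16:15.
Carlos → UTC: 05:45–06:15, 06:30–11:15.
Callum → UTC: 05:45–06:15, 07:00–08:00, 12:00–15:00.
Eitan → UTC: 01:00–02:15, 03:15–04:30, 05:45–06:30, 07:30–09:15.
Isla ∩ Kira: 11:00–11:30.
Isla ∩ Kira ∩ Jun: (none).
Isla ∩ Kira ∩ Jun ∩ Carlos: (none).
Isla ∩ Kira ∩ Jun ∩ Carlos ∩ Callum: (none).
Isla ∩ Kira ∩ Jun ∩ Carlos ∩ Callum ∩ Eitan: (none).
Windows ≥ 15 min: (none).
That's 0 windows.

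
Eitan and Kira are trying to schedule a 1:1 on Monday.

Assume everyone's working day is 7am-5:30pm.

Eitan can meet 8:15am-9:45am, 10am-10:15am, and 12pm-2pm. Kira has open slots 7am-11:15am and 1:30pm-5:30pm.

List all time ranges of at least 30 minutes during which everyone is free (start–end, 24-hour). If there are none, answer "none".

08:15–09:45, 13:30–14:00

Eitan ∩ Kira: 08:15–09:45, 10:00–10:15, 13:30–14:00.
Windows ≥ 30 min: 08:15–09:45, 13:30–14:00.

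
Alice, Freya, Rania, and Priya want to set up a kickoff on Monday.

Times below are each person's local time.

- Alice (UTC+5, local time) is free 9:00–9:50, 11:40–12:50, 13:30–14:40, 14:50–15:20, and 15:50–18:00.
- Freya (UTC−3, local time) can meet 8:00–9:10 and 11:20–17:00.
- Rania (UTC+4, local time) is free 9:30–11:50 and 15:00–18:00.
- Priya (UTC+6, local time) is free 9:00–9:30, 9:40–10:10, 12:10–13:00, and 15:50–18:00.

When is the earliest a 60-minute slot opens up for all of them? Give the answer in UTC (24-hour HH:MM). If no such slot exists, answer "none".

Alice → UTC: 04:00–04:50, 06:40–07:50, 08:30–09:40, 09:50–10:20, 10:50–13:00.
Freya → UTC: 11:00–12:10, 14:20–20:00.
Rania → UTC: 05:30–07:50, 11:00–14:00.
Priya → UTC: 03:00–03:30, 03:40–04:10, 06:10–07:00, 09:50–12:00.
Alice ∩ Freya: 11:00–12:10.
Alice ∩ Freya ∩ Rania: 11:00–12:10.
Alice ∩ Freya ∩ Rania ∩ Priya: 11:00–12:00.
Windows ≥ 60 min: 11:00–12:00.
Earliest such window starts at 11:00.

11:00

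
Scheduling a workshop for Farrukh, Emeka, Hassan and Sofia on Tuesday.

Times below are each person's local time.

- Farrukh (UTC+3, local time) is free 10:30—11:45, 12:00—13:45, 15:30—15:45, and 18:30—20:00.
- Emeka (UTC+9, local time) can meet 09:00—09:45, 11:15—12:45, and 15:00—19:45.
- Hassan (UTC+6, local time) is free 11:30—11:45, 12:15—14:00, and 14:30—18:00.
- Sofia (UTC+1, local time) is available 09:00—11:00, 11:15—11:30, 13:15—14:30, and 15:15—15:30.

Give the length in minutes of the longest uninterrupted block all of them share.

Farrukh → UTC: 07:30–08:45, 09:00–10:45, 12:30–12:45, 15:30–17:00.
Emeka → UTC: 00:00–00:45, 02:15–03:45, 06:00–10:45.
Hassan → UTC: 05:30–05:45, 06:15–08:00, 08:30–12:00.
Sofia → UTC: 08:00–10:00, 10:15–10:30, 12:15–13:30, 14:15–14:30.
Farrukh ∩ Emeka: 07:30–08:45, 09:00–10:45.
Farrukh ∩ Emeka ∩ Hassan: 07:30–08:00, 08:30–08:45, 09:00–10:45.
Farrukh ∩ Emeka ∩ Hassan ∩ Sofia: 08:30–08:45, 09:00–10:00, 10:15–10:30.
Common window lengths: 15, 60, 15 min; longest is 60.

60 minutes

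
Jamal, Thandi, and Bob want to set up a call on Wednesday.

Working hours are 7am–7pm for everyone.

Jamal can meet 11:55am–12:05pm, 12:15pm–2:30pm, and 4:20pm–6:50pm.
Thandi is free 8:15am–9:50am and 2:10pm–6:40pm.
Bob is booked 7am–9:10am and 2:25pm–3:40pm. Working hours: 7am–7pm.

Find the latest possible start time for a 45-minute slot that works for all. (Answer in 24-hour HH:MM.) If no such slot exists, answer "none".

Bob free within 07:00–19:00: 09:10–14:25, 15:40–19:00.
Jamal ∩ Thandi: 14:10–14:30, 16:20–18:40.
Jamal ∩ Thandi ∩ Bob: 14:10–14:25, 16:20–18:40.
Windows ≥ 45 min: 16:20–18:40.
Latest start in the last window 16:20–18:40 is 18:40 − 45 min = 17:55.

17:55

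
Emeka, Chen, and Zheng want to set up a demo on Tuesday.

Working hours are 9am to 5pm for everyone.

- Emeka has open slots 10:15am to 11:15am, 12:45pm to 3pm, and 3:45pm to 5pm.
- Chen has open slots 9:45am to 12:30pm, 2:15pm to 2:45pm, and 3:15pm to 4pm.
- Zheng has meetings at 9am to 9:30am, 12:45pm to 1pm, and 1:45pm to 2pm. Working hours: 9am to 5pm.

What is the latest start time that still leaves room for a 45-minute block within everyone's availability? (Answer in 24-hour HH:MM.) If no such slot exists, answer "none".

10:30

Zheng free within 09:00–17:00: 09:30–12:45, 13:00–13:45, 14:00–17:00.
Emeka ∩ Chen: 10:15–11:15, 14:15–14:45, 15:45–16:00.
Emeka ∩ Chen ∩ Zheng: 10:15–11:15, 14:15–14:45, 15:45–16:00.
Windows ≥ 45 min: 10:15–11:15.
Latest start in the last window 10:15–11:15 is 11:15 − 45 min = 10:30.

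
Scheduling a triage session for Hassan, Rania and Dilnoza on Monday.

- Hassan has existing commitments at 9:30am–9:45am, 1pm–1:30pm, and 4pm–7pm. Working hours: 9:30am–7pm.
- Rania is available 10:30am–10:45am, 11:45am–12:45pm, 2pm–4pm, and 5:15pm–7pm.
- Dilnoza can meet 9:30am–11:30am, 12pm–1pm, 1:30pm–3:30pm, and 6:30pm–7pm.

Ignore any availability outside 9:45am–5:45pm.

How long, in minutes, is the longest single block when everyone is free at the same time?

Hassan free within 09:30–19:00: 09:45–13:00, 13:30–16:00.
Hassan ∩ Rania: 10:30–10:45, 11:45–12:45, 14:00–16:00.
Hassan ∩ Rania ∩ Dilnoza: 10:30–10:45, 12:00–12:45, 14:00–15:30.
Restricted to 09:45–17:45: 10:30–10:45, 12:00–12:45, 14:00–15:30.
Common window lengths: 15, 45, 90 min; longest is 90.

90 minutes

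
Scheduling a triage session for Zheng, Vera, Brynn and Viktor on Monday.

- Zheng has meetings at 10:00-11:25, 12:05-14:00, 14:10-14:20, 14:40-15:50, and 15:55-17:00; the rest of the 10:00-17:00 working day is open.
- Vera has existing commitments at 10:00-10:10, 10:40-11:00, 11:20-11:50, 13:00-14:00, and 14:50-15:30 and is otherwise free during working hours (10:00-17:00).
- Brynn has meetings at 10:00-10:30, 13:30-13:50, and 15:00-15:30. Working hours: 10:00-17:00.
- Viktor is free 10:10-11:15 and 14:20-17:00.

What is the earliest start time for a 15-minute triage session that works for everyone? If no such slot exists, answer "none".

Zheng free within 10:00–17:00: 11:25–12:05, 14:00–14:10, 14:20–14:40, 15:50–15:55.
Vera free within 10:00–17:00: 10:10–10:40, 11:00–11:20, 11:50–13:00, 14:00–14:50, 15:30–17:00.
Brynn free within 10:00–17:00: 10:30–13:30, 13:50–15:00, 15:30–17:00.
Zheng ∩ Vera: 11:50–12:05, 14:00–14:10, 14:20–14:40, 15:50–15:55.
Zheng ∩ Vera ∩ Brynn: 11:50–12:05, 14:00–14:10, 14:20–14:40, 15:50–15:55.
Zheng ∩ Vera ∩ Brynn ∩ Viktor: 14:20–14:40, 15:50–15:55.
Windows ≥ 15 min: 14:20–14:40.
Earliest such window starts at 14:20.

14:20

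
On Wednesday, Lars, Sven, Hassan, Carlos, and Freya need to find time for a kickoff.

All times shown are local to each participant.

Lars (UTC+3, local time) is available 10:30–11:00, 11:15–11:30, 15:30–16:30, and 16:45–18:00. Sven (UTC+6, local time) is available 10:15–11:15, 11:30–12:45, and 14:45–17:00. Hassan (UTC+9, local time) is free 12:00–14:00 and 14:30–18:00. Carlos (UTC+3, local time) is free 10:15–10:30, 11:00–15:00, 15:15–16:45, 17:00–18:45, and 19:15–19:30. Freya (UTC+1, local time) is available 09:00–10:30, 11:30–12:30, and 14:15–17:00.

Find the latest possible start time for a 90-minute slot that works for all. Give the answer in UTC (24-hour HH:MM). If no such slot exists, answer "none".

none

Lars → UTC: 07:30–08:00, 08:15–08:30, 12:30–13:30, 13:45–15:00.
Sven → UTC: 04:15–05:15, 05:30–06:45, 08:45–11:00.
Hassan → UTC: 03:00–05:00, 05:30–09:00.
Carlos → UTC: 07:15–07:30, 08:00–12:00, 12:15–13:45, 14:00–15:45, 16:15–16:30.
Freya → UTC: 08:00–09:30, 10:30–11:30, 13:15–16:00.
Lars ∩ Sven: (none).
Lars ∩ Sven ∩ Hassan: (none).
Lars ∩ Sven ∩ Hassan ∩ Carlos: (none).
Lars ∩ Sven ∩ Hassan ∩ Carlos ∩ Freya: (none).
Windows ≥ 90 min: (none).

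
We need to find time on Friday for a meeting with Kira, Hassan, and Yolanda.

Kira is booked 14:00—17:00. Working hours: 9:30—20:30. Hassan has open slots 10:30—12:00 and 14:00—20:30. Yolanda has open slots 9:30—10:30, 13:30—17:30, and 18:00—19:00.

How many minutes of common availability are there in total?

90 minutes

Kira free within 09:30–20:30: 09:30–14:00, 17:00–20:30.
Kira ∩ Hassan: 10:30–12:00, 17:00–20:30.
Kira ∩ Hassan ∩ Yolanda: 17:00–17:30, 18:00–19:00.
Total common minutes: 30 + 60 = 90.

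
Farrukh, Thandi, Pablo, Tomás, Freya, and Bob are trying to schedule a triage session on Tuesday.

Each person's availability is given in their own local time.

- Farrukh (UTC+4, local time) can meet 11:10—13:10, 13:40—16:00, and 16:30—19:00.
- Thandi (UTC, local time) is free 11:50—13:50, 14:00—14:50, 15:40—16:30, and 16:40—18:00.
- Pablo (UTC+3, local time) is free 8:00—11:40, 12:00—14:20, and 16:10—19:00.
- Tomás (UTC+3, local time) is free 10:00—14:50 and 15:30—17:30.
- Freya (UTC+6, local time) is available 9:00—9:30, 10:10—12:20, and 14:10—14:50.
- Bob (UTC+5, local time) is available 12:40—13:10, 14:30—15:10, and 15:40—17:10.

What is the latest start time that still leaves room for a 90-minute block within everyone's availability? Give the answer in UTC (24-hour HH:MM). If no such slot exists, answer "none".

Farrukh → UTC: 07:10–09:10, 09:40–12:00, 12:30–15:00.
Thandi → UTC: 11:50–13:50, 14:00–14:50, 15:40–16:30, 16:40–18:00.
Pablo → UTC: 05:00–08:40, 09:00–11:20, 13:10–16:00.
Tomás → UTC: 07:00–11:50, 12:30–14:30.
Freya → UTC: 03:00–03:30, 04:10–06:20, 08:10–08:50.
Bob → UTC: 07:40–08:10, 09:30–10:10, 10:40–12:10.
Farrukh ∩ Thandi: 11:50–12:00, 12:30–13:50, 14:00–14:50.
Farrukh ∩ Thandi ∩ Pablo: 13:10–13:50, 14:00–14:50.
Farrukh ∩ Thandi ∩ Pablo ∩ Tomás: 13:10–13:50, 14:00–14:30.
Farrukh ∩ Thandi ∩ Pablo ∩ Tomás ∩ Freya: (none).
Farrukh ∩ Thandi ∩ Pablo ∩ Tomás ∩ Freya ∩ Bob: (none).
Windows ≥ 90 min: (none).

none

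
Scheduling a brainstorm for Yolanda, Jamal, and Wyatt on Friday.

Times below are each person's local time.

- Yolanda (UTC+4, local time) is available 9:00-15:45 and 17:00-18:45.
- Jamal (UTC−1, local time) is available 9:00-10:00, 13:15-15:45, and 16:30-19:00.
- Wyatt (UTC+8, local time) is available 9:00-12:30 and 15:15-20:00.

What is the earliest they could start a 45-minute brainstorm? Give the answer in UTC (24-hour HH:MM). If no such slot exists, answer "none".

Yolanda → UTC: 05:00–11:45, 13:00–14:45.
Jamal → UTC: 10:00–11:00, 14:15–16:45, 17:30–20:00.
Wyatt → UTC: 01:00–04:30, 07:15–12:00.
Yolanda ∩ Jamal: 10:00–11:00, 14:15–14:45.
Yolanda ∩ Jamal ∩ Wyatt: 10:00–11:00.
Windows ≥ 45 min: 10:00–11:00.
Earliest such window starts at 10:00.

10:00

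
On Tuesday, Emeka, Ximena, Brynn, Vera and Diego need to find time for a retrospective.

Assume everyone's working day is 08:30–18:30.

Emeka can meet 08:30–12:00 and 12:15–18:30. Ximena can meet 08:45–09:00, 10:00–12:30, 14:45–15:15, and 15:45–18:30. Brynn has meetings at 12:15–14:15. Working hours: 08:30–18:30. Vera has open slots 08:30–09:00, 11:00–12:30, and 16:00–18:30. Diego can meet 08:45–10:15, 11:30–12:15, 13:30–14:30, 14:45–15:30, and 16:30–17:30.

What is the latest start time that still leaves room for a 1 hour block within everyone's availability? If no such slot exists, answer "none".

16:30

Brynn free within 08:30–18:30: 08:30–12:15, 14:15–18:30.
Emeka ∩ Ximena: 08:45–09:00, 10:00–12:00, 12:15–12:30, 14:45–15:15, 15:45–18:30.
Emeka ∩ Ximena ∩ Brynn: 08:45–09:00, 10:00–12:00, 14:45–15:15, 15:45–18:30.
Emeka ∩ Ximena ∩ Brynn ∩ Vera: 08:45–09:00, 11:00–12:00, 16:00–18:30.
Emeka ∩ Ximena ∩ Brynn ∩ Vera ∩ Diego: 08:45–09:00, 11:30–12:00, 16:30–17:30.
Windows ≥ 60 min: 16:30–17:30.
Latest start in the last window 16:30–17:30 is 17:30 − 60 min = 16:30.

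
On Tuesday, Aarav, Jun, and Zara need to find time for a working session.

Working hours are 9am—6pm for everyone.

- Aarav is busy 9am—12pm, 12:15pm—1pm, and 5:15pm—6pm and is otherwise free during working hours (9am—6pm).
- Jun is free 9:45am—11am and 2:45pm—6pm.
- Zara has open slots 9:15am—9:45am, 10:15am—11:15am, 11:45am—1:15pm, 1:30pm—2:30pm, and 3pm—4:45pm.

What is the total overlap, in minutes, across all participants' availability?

105 minutes

Aarav free within 09:00–18:00: 12:00–12:15, 13:00–17:15.
Aarav ∩ Jun: 14:45–17:15.
Aarav ∩ Jun ∩ Zara: 15:00–16:45.
Total common minutes: 105.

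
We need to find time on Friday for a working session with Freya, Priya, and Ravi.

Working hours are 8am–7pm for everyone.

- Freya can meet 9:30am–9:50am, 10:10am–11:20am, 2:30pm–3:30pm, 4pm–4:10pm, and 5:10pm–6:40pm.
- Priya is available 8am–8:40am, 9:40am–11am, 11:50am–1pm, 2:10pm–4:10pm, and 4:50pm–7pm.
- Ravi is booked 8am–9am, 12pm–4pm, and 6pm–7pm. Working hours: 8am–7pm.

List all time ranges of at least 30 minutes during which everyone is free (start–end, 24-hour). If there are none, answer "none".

10:10–11:00, 17:10–18:00

Ravi free within 08:00–19:00: 09:00–12:00, 16:00–18:00.
Freya ∩ Priya: 09:40–09:50, 10:10–11:00, 14:30–15:30, 16:00–16:10, 17:10–18:40.
Freya ∩ Priya ∩ Ravi: 09:40–09:50, 10:10–11:00, 16:00–16:10, 17:10–18:00.
Windows ≥ 30 min: 10:10–11:00, 17:10–18:00.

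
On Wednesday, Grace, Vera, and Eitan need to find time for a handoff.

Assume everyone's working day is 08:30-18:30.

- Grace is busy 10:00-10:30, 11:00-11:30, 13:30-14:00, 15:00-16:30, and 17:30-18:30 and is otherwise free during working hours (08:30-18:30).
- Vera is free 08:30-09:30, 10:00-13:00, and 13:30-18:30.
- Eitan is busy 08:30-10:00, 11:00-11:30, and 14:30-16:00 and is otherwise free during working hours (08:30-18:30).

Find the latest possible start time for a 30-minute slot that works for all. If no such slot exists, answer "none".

17:00

Grace free within 08:30–18:30: 08:30–10:00, 10:30–11:00, 11:30–13:30, 14:00–15:00, 16:30–17:30.
Eitan free within 08:30–18:30: 10:00–11:00, 11:30–14:30, 16:00–18:30.
Grace ∩ Vera: 08:30–09:30, 10:30–11:00, 11:30–13:00, 14:00–15:00, 16:30–17:30.
Grace ∩ Vera ∩ Eitan: 10:30–11:00, 11:30–13:00, 14:00–14:30, 16:30–17:30.
Windows ≥ 30 min: 10:30–11:00, 11:30–13:00, 14:00–14:30, 16:30–17:30.
Latest start in the last window 16:30–17:30 is 17:30 − 30 min = 17:00.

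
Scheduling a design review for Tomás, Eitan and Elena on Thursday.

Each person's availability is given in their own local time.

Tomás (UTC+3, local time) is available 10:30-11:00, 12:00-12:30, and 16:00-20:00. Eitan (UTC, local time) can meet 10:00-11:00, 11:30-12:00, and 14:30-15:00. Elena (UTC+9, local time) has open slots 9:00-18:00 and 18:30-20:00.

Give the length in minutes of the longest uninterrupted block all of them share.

0 minutes

Tomás → UTC: 07:30–08:00, 09:00–09:30, 13:00–17:00.
Eitan → UTC: 10:00–11:00, 11:30–12:00, 14:30–15:00.
Elena → UTC: 00:00–09:00, 09:30–11:00.
Tomás ∩ Eitan: 14:30–15:00.
Tomás ∩ Eitan ∩ Elena: (none).
No common window.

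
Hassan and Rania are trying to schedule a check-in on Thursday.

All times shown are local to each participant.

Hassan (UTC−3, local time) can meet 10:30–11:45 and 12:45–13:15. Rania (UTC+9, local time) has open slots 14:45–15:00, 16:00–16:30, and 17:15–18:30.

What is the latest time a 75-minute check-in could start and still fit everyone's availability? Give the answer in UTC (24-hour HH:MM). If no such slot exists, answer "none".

none

Hassan → UTC: 13:30–14:45, 15:45–16:15.
Rania → UTC: 05:45–06:00, 07:00–07:30, 08:15–09:30.
Hassan ∩ Rania: (none).
Windows ≥ 75 min: (none).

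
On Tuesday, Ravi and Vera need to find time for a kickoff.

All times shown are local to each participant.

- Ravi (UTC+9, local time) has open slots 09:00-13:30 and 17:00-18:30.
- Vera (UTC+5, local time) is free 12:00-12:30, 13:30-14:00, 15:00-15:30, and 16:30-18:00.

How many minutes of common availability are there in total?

30 minutes

Ravi → UTC: 00:00–04:30, 08:00–09:30.
Vera → UTC: 07:00–07:30, 08:30–09:00, 10:00–10:30, 11:30–13:00.
Ravi ∩ Vera: 08:30–09:00.
Total common minutes: 30.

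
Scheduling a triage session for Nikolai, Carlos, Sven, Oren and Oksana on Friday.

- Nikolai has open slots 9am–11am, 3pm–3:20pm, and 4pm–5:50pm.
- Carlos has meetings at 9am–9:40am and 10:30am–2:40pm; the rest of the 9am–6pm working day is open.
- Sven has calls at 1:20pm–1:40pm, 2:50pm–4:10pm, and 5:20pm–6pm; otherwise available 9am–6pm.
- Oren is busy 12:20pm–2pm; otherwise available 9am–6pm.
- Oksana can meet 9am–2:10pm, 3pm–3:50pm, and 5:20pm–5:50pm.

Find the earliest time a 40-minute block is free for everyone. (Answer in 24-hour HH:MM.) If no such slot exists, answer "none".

Carlos free within 09:00–18:00: 09:40–10:30, 14:40–18:00.
Sven free within 09:00–18:00: 09:00–13:20, 13:40–14:50, 16:10–17:20.
Oren free within 09:00–18:00: 09:00–12:20, 14:00–18:00.
Nikolai ∩ Carlos: 09:40–10:30, 15:00–15:20, 16:00–17:50.
Nikolai ∩ Carlos ∩ Sven: 09:40–10:30, 16:10–17:20.
Nikolai ∩ Carlos ∩ Sven ∩ Oren: 09:40–10:30, 16:10–17:20.
Nikolai ∩ Carlos ∩ Sven ∩ Oren ∩ Oksana: 09:40–10:30.
Windows ≥ 40 min: 09:40–10:30.
Earliest such window starts at 09:40.

09:40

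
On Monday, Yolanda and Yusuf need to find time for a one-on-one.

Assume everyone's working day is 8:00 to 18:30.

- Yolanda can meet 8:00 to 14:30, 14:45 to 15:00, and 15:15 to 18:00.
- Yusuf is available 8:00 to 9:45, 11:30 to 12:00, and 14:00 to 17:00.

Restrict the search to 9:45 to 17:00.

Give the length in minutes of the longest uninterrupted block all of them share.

Yolanda ∩ Yusuf: 08:00–09:45, 11:30–12:00, 14:00–14:30, 14:45–15:00, 15:15–17:00.
Restricted to 09:45–17:00: 11:30–12:00, 14:00–14:30, 14:45–15:00, 15:15–17:00.
Common window lengths: 30, 30, 15, 105 min; longest is 105.

105 minutes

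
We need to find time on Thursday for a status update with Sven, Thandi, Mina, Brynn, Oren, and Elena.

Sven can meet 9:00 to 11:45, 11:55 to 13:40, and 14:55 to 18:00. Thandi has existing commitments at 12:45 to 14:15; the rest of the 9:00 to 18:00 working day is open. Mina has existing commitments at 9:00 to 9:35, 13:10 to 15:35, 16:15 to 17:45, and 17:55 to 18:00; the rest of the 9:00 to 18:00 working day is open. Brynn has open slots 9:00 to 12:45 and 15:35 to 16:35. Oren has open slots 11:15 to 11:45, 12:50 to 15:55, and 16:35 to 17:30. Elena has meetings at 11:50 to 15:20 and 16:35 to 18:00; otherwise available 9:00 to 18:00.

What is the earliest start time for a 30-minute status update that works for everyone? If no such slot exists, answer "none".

Thandi free within 09:00–18:00: 09:00–12:45, 14:15–18:00.
Mina free within 09:00–18:00: 09:35–13:10, 15:35–16:15, 17:45–17:55.
Elena free within 09:00–18:00: 09:00–11:50, 15:20–16:35.
Sven ∩ Thandi: 09:00–11:45, 11:55–12:45, 14:55–18:00.
Sven ∩ Thandi ∩ Mina: 09:35–11:45, 11:55–12:45, 15:35–16:15, 17:45–17:55.
Sven ∩ Thandi ∩ Mina ∩ Brynn: 09:35–11:45, 11:55–12:45, 15:35–16:15.
Sven ∩ Thandi ∩ Mina ∩ Brynn ∩ Oren: 11:15–11:45, 15:35–15:55.
Sven ∩ Thandi ∩ Mina ∩ Brynn ∩ Oren ∩ Elena: 11:15–11:45, 15:35–15:55.
Windows ≥ 30 min: 11:15–11:45.
Earliest such window starts at 11:15.

11:15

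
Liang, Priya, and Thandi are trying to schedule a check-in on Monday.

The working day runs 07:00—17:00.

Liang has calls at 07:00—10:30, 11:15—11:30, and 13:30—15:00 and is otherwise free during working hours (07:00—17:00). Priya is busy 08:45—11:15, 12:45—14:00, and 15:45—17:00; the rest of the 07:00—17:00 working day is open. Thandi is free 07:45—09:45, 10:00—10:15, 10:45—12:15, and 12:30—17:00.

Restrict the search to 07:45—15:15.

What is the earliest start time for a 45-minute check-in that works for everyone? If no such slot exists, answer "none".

11:30

Liang free within 07:00–17:00: 10:30–11:15, 11:30–13:30, 15:00–17:00.
Priya free within 07:00–17:00: 07:00–08:45, 11:15–12:45, 14:00–15:45.
Liang ∩ Priya: 11:30–12:45, 15:00–15:45.
Liang ∩ Priya ∩ Thandi: 11:30–12:15, 12:30–12:45, 15:00–15:45.
Restricted to 07:45–15:15: 11:30–12:15, 12:30–12:45, 15:00–15:15.
Windows ≥ 45 min: 11:30–12:15.
Earliest such window starts at 11:30.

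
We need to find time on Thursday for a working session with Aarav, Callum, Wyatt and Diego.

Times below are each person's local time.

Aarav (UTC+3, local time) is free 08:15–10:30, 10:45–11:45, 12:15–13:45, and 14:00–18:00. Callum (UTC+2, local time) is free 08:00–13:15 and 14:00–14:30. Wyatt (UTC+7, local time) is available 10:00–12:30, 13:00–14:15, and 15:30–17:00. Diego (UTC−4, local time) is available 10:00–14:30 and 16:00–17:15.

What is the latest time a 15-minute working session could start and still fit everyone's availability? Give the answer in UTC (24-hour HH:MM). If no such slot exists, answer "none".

none

Aarav → UTC: 05:15–07:30, 07:45–08:45, 09:15–10:45, 11:00–15:00.
Callum → UTC: 06:00–11:15, 12:00–12:30.
Wyatt → UTC: 03:00–05:30, 06:00–07:15, 08:30–10:00.
Diego → UTC: 14:00–18:30, 20:00–21:15.
Aarav ∩ Callum: 06:00–07:30, 07:45–08:45, 09:15–10:45, 11:00–11:15, 12:00–12:30.
Aarav ∩ Callum ∩ Wyatt: 06:00–07:15, 08:30–08:45, 09:15–10:00.
Aarav ∩ Callum ∩ Wyatt ∩ Diego: (none).
Windows ≥ 15 min: (none).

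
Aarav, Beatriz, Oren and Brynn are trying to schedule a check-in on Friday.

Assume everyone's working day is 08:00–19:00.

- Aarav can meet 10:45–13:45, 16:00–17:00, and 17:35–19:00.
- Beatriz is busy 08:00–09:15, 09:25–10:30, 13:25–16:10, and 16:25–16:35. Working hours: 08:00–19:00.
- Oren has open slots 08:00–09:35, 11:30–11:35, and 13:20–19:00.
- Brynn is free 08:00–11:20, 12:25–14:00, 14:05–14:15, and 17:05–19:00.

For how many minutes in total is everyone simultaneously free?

Beatriz free within 08:00–19:00: 09:15–09:25, 10:30–13:25, 16:10–16:25, 16:35–19:00.
Aarav ∩ Beatriz: 10:45–13:25, 16:10–16:25, 16:35–17:00, 17:35–19:00.
Aarav ∩ Beatriz ∩ Oren: 11:30–11:35, 13:20–13:25, 16:10–16:25, 16:35–17:00, 17:35–19:00.
Aarav ∩ Beatriz ∩ Oren ∩ Brynn: 13:20–13:25, 17:35–19:00.
Total common minutes: 5 + 85 = 90.

90 minutes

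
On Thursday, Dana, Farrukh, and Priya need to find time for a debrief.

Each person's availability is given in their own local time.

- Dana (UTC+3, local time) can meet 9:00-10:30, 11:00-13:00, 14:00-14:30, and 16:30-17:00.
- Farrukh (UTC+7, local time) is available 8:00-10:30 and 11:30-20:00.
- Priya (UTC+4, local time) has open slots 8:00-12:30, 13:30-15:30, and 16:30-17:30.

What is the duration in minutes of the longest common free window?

90 minutes

Dana → UTC: 06:00–07:30, 08:00–10:00, 11:00–11:30, 13:30–14:00.
Farrukh → UTC: 01:00–03:30, 04:30–13:00.
Priya → UTC: 04:00–08:30, 09:30–11:30, 12:30–13:30.
Dana ∩ Farrukh: 06:00–07:30, 08:00–10:00, 11:00–11:30.
Dana ∩ Farrukh ∩ Priya: 06:00–07:30, 08:00–08:30, 09:30–10:00, 11:00–11:30.
Common window lengths: 90, 30, 30, 30 min; longest is 90.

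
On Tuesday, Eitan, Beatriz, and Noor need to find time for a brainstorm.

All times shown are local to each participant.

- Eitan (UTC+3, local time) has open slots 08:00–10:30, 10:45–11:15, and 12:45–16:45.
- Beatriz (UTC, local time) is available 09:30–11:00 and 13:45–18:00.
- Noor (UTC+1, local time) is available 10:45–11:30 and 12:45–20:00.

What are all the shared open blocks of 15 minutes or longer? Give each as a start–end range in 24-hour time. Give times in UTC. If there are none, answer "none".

Eitan → UTC: 05:00–07:30, 07:45–08:15, 09:45–13:45.
Beatriz → UTC: 09:30–11:00, 13:45–18:00.
Noor → UTC: 09:45–10:30, 11:45–19:00.
Eitan ∩ Beatriz: 09:45–11:00.
Eitan ∩ Beatriz ∩ Noor: 09:45–10:30.
Windows ≥ 15 min: 09:45–10:30.

09:45–10:30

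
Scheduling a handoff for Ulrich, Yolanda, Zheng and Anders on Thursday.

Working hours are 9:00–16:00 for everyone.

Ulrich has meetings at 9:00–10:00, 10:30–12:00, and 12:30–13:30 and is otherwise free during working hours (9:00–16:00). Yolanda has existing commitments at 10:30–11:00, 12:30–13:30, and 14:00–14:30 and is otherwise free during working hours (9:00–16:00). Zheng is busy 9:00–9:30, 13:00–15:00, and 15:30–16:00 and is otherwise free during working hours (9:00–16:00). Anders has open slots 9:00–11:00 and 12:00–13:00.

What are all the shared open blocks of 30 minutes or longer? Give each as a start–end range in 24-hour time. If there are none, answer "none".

Ulrich free within 09:00–16:00: 10:00–10:30, 12:00–12:30, 13:30–16:00.
Yolanda free within 09:00–16:00: 09:00–10:30, 11:00–12:30, 13:30–14:00, 14:30–16:00.
Zheng free within 09:00–16:00: 09:30–13:00, 15:00–15:30.
Ulrich ∩ Yolanda: 10:00–10:30, 12:00–12:30, 13:30–14:00, 14:30–16:00.
Ulrich ∩ Yolanda ∩ Zheng: 10:00–10:30, 12:00–12:30, 15:00–15:30.
Ulrich ∩ Yolanda ∩ Zheng ∩ Anders: 10:00–10:30, 12:00–12:30.
Windows ≥ 30 min: 10:00–10:30, 12:00–12:30.

10:00–10:30, 12:00–12:30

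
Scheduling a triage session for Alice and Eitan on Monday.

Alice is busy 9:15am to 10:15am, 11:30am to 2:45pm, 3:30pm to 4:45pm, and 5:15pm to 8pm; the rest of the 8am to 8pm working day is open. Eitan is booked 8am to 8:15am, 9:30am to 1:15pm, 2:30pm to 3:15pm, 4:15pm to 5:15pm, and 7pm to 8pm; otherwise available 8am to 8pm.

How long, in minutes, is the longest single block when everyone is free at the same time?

60 minutes

Alice free within 08:00–20:00: 08:00–09:15, 10:15–11:30, 14:45–15:30, 16:45–17:15.
Eitan free within 08:00–20:00: 08:15–09:30, 13:15–14:30, 15:15–16:15, 17:15–19:00.
Alice ∩ Eitan: 08:15–09:15, 15:15–15:30.
Common window lengths: 60, 15 min; longest is 60.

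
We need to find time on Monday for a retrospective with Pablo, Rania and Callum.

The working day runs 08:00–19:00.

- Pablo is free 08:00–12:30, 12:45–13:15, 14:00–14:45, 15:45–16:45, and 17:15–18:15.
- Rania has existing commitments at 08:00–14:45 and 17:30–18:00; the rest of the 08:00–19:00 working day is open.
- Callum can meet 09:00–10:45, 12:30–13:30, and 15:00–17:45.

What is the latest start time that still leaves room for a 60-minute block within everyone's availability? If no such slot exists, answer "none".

15:45

Rania free within 08:00–19:00: 14:45–17:30, 18:00–19:00.
Pablo ∩ Rania: 15:45–16:45, 17:15–17:30, 18:00–18:15.
Pablo ∩ Rania ∩ Callum: 15:45–16:45, 17:15–17:30.
Windows ≥ 60 min: 15:45–16:45.
Latest start in the last window 15:45–16:45 is 16:45 − 60 min = 15:45.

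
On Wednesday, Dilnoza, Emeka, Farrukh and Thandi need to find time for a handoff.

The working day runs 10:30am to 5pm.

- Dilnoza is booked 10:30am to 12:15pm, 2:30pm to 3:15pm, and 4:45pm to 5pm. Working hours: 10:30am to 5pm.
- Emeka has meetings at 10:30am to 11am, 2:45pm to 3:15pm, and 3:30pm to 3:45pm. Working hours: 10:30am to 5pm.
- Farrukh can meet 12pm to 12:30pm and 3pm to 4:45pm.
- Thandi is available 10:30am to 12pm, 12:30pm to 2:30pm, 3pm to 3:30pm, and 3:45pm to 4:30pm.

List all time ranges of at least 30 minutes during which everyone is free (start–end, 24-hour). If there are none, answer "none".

15:45–16:30

Dilnoza free within 10:30–17:00: 12:15–14:30, 15:15–16:45.
Emeka free within 10:30–17:00: 11:00–14:45, 15:15–15:30, 15:45–17:00.
Dilnoza ∩ Emeka: 12:15–14:30, 15:15–15:30, 15:45–16:45.
Dilnoza ∩ Emeka ∩ Farrukh: 12:15–12:30, 15:15–15:30, 15:45–16:45.
Dilnoza ∩ Emeka ∩ Farrukh ∩ Thandi: 15:15–15:30, 15:45–16:30.
Windows ≥ 30 min: 15:45–16:30.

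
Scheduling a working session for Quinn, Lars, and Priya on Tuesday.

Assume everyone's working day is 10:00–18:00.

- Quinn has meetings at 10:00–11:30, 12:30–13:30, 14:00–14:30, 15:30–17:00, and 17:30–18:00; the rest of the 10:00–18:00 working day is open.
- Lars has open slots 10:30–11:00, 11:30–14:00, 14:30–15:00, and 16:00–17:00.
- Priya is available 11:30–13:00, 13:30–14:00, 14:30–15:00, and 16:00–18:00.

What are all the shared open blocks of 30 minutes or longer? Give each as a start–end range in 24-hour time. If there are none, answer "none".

11:30–12:30, 13:30–14:00, 14:30–15:00

Quinn free within 10:00–18:00: 11:30–12:30, 13:30–14:00, 14:30–15:30, 17:00–17:30.
Quinn ∩ Lars: 11:30–12:30, 13:30–14:00, 14:30–15:00.
Quinn ∩ Lars ∩ Priya: 11:30–12:30, 13:30–14:00, 14:30–15:00.
Windows ≥ 30 min: 11:30–12:30, 13:30–14:00, 14:30–15:00.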